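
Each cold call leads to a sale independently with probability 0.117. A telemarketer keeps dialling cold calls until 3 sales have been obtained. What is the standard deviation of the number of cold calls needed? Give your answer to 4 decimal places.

13.9109

Y = total cold calls until the third success; negative binomial with r=3, p=0.117.
SD(Y) = √[r(1−p)/p²] = √(193.513040) = 13.910896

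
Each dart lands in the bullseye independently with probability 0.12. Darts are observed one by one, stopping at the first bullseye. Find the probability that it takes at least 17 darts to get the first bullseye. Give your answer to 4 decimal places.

Y = number of darts to the first success; geometric, p = 0.12.
P(Y > 16) = P(first 16 all fail) = (1−p)^16 = 0.129337

0.1293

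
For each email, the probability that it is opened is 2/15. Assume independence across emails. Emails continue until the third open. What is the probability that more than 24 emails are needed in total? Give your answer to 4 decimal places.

Needing more than 24 emails ⇔ fewer than 3 successes in the first 24. With X ~ Binomial(24, 0.133333), P(Y > 24) = P(X ≤ 2).
  k=0: C(24,0)·0.133333^0·0.866667^24 = 0.032244
  k=1: C(24,1)·0.133333^1·0.866667^23 = 0.119055
  k=2: C(24,2)·0.133333^2·0.866667^22 = 0.210636
P(X ≤ 2) = 0.361935

0.3619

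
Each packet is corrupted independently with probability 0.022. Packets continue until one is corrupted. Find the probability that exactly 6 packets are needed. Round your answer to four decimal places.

0.0197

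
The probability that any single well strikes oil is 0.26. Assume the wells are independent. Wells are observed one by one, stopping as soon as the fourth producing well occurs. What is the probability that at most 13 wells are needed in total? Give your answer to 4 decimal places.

Finishing within 13 wells ⇔ at least 4 successes in the first 13. With X ~ Binomial(13, 0.26), P(Y ≤ 13) = 1 − P(X ≤ 3).
  k=0: C(13,0)·0.26^0·0.74^13 = 0.019953
  k=1: C(13,1)·0.26^1·0.74^12 = 0.091138
  k=2: C(13,2)·0.26^2·0.74^11 = 0.192128
  k=3: C(13,3)·0.26^3·0.74^10 = 0.247516
1 − 0.550735 = 0.449265

0.4493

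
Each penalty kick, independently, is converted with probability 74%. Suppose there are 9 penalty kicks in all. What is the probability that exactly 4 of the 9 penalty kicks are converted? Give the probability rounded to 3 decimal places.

X ~ Binomial(n=9, p=0.74).
P(X=4) = C(9,4) · p^4 · (1−p)^5
= 126 · 0.29987 · 0.0011881 = 0.04489

0.045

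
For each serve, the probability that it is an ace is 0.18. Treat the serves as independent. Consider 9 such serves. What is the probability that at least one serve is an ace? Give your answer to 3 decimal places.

0.832

P(at least one) = 1 − P(none) = 1 − (1 − 0.18)^9
= 1 − 0.16762 = 0.83238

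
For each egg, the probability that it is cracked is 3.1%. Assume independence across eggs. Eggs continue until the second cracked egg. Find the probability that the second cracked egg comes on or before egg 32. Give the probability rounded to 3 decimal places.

0.261

Finishing within 32 eggs ⇔ at least 2 successes in the first 32. With X ~ Binomial(32, 0.031), P(Y ≤ 32) = 1 − P(X ≤ 1).
  k=0: C(32,0)·0.031^0·0.969^32 = 0.36506
  k=1: C(32,1)·0.031^1·0.969^31 = 0.37372
1 − 0.73878 = 0.26122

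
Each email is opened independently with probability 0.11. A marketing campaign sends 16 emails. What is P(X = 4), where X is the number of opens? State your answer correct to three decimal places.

0.066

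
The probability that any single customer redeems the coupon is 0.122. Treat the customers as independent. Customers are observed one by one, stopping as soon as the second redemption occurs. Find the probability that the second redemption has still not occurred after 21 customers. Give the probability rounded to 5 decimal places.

Needing more than 21 customers ⇔ fewer than 2 successes in the first 21. With X ~ Binomial(21, 0.122), P(Y > 21) = P(X ≤ 1).
  k=0: C(21,0)·0.122^0·0.878^21 = 0.0650706
  k=1: C(21,1)·0.122^1·0.878^20 = 0.1898757
P(X ≤ 1) = 0.2549463

0.25495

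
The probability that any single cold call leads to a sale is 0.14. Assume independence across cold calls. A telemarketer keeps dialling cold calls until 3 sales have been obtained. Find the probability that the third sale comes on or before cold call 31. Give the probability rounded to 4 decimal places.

Finishing within 31 cold calls ⇔ at least 3 successes in the first 31. With X ~ Binomial(31, 0.14), P(Y ≤ 31) = 1 − P(X ≤ 2).
  k=0: C(31,0)·0.14^0·0.86^31 = 0.009321
  k=1: C(31,1)·0.14^1·0.86^30 = 0.047037
  k=2: C(31,2)·0.14^2·0.86^29 = 0.114859
1 − 0.171217 = 0.828783

0.8288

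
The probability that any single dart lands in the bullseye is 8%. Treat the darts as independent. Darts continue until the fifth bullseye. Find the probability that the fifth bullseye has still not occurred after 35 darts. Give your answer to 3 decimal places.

0.856

Needing more than 35 darts ⇔ fewer than 5 successes in the first 35. With X ~ Binomial(35, 0.08), P(Y > 35) = P(X ≤ 4).
  k=0: C(35,0)·0.08^0·0.92^35 = 0.05402
  k=1: C(35,1)·0.08^1·0.92^34 = 0.16442
  k=2: C(35,2)·0.08^2·0.92^33 = 0.24305
  k=3: C(35,3)·0.08^3·0.92^32 = 0.23248
  k=4: C(35,4)·0.08^4·0.92^31 = 0.16173
P(X ≤ 4) = 0.85570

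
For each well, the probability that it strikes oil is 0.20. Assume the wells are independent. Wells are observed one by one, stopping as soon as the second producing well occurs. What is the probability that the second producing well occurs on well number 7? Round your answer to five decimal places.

0.07864

Y = trial on which the second success occurs; negative binomial, r=2, p=0.20.
P(Y=7) = C(6,1) · p^2 · (1−p)^5
= 6 · 0.04 · 0.32768 = 0.0786432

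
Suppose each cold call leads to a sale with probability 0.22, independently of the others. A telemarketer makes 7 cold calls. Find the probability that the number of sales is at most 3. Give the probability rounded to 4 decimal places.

X ~ Binomial(7, 0.22); P(X ≤ 3) = Σ C(7,k) p^k (1−p)^(7−k) over k:
  k=0: C(7,0)·0.22^0·0.78^7 = 0.175656
  k=1: C(7,1)·0.22^1·0.78^6 = 0.346807
  k=2: C(7,2)·0.22^2·0.78^5 = 0.293452
  k=3: C(7,3)·0.22^3·0.78^4 = 0.137948
Total = 0.953863

0.9539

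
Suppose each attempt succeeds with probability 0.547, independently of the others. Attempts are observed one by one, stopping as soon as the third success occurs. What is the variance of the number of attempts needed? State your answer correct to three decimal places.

Y = total attempts until the third success; negative binomial with r=3, p=0.547.
Var(Y) = r(1−p)/p² = 3·0.453 / 0.547² = 4.54198

4.542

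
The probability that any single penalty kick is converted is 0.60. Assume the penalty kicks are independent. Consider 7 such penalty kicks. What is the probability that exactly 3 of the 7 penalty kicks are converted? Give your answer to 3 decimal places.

0.194

X ~ Binomial(n=7, p=0.60).
P(X=3) = C(7,3) · p^3 · (1−p)^4
= 35 · 0.216 · 0.0256 = 0.19354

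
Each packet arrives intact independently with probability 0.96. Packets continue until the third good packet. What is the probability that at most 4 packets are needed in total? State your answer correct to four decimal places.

0.9909

Finishing within 4 packets ⇔ at least 3 successes in the first 4. With X ~ Binomial(4, 0.96), P(Y ≤ 4) = 1 − P(X ≤ 2).
  k=0: C(4,0)·0.96^0·0.04^4 = 0.000003
  k=1: C(4,1)·0.96^1·0.04^3 = 0.000246
  k=2: C(4,2)·0.96^2·0.04^2 = 0.008847
1 − 0.009096 = 0.990904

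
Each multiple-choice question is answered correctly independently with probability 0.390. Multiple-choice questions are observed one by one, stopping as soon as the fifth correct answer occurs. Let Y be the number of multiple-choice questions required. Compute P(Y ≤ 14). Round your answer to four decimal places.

Finishing within 14 multiple-choice questions ⇔ at least 5 successes in the first 14. With X ~ Binomial(14, 0.39), P(Y ≤ 14) = 1 − P(X ≤ 4).
  k=0: C(14,0)·0.39^0·0.61^14 = 0.000988
  k=1: C(14,1)·0.39^1·0.61^13 = 0.008841
  k=2: C(14,2)·0.39^2·0.61^12 = 0.036739
  k=3: C(14,3)·0.39^3·0.61^11 = 0.093956
  k=4: C(14,4)·0.39^4·0.61^10 = 0.165193
1 − 0.305716 = 0.694284

0.6943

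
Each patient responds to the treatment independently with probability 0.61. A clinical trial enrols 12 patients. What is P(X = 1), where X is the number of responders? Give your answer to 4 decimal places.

X ~ Binomial(n=12, p=0.61).
P(X=1) = C(12,1) · p^1 · (1−p)^11
= 12 · 0.61 · 3.1748e-05 = 0.000232

0.0002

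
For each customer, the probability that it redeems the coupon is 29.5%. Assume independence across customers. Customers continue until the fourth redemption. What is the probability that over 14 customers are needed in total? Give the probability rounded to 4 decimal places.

Needing more than 14 customers ⇔ fewer than 4 successes in the first 14. With X ~ Binomial(14, 0.295), P(Y > 14) = P(X ≤ 3).
  k=0: C(14,0)·0.295^0·0.705^14 = 0.007493
  k=1: C(14,1)·0.295^1·0.705^13 = 0.043894
  k=2: C(14,2)·0.295^2·0.705^12 = 0.119386
  k=3: C(14,3)·0.295^3·0.705^11 = 0.199824
P(X ≤ 3) = 0.370598

0.3706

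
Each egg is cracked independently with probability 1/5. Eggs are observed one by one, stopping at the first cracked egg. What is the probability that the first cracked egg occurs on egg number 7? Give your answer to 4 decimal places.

0.0524

Geometric (trials to first success), p = 0.20.
P(Y = 7) = (1−p)^6 · p = 0.26214 · 0.20 = 0.052429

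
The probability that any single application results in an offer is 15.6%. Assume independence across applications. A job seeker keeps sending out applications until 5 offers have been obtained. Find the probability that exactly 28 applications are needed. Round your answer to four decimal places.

Y = trial on which the fifth success occurs; negative binomial, r=5, p=0.156.
P(Y=28) = C(27,4) · p^5 · (1−p)^23
= 17550 · 9.239e-05 · 0.020224 = 0.032793

0.0328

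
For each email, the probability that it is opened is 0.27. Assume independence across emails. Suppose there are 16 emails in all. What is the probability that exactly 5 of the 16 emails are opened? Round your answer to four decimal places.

0.1966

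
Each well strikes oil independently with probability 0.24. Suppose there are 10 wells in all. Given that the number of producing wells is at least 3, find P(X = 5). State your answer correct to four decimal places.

0.1145

X ~ Binomial(10, 0.24). Want P(X=5 | X≥3) = P(X=5) / P(X≥3).
P(X=5) = C(10,5)·0.24^5·0.76^5 = 0.050877
P(X≥3) = 1 − 0.064289 − 0.203018 − 0.288499 = 0.444195
Ratio = 0.050877 / 0.444195 = 0.114538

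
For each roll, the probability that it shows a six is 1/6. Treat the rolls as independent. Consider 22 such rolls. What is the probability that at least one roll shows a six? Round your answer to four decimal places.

P(at least one) = 1 − P(none) = 1 − (1 − 0.166667)^22
= 1 − 0.018114 = 0.981886

0.9819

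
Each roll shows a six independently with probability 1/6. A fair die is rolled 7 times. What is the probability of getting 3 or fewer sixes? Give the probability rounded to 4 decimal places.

X ~ Binomial(7, 0.166667); P(X ≤ 3) = Σ C(7,k) p^k (1−p)^(7−k) over k:
  k=0: C(7,0)·0.166667^0·0.833333^7 = 0.279082
  k=1: C(7,1)·0.166667^1·0.833333^6 = 0.390714
  k=2: C(7,2)·0.166667^2·0.833333^5 = 0.234429
  k=3: C(7,3)·0.166667^3·0.833333^4 = 0.078143
Total = 0.982367

0.9824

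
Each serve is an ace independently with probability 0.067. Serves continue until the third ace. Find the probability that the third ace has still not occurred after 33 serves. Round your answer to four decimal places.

0.6179

Needing more than 33 serves ⇔ fewer than 3 successes in the first 33. With X ~ Binomial(33, 0.067), P(Y > 33) = P(X ≤ 2).
  k=0: C(33,0)·0.067^0·0.933^33 = 0.101413
  k=1: C(33,1)·0.067^1·0.933^32 = 0.240326
  k=2: C(33,2)·0.067^2·0.933^31 = 0.276131
P(X ≤ 2) = 0.617870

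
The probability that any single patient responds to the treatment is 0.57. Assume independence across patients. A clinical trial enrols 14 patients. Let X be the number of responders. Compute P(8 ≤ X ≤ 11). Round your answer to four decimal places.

0.5821

X ~ Binomial(14, 0.57); P(8 ≤ X ≤ 11) = Σ C(14,k) p^k (1−p)^(14−k) over k:
  k=8: C(14,8)·0.57^8·0.43^6 = 0.211527
  k=9: C(14,9)·0.57^9·0.43^5 = 0.186930
  k=10: C(14,10)·0.57^10·0.43^4 = 0.123896
  k=11: C(14,11)·0.57^11·0.43^3 = 0.059721
Total = 0.582074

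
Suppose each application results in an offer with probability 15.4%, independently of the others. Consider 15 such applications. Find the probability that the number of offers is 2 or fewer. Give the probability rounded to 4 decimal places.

0.5868

X ~ Binomial(15, 0.154); P(X ≤ 2) = Σ C(15,k) p^k (1−p)^(15−k) over k:
  k=0: C(15,0)·0.154^0·0.846^15 = 0.081387
  k=1: C(15,1)·0.154^1·0.846^14 = 0.222227
  k=2: C(15,2)·0.154^2·0.846^13 = 0.283169
Total = 0.586783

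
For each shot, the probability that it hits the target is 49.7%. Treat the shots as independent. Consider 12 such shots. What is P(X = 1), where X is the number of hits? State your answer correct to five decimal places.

0.00311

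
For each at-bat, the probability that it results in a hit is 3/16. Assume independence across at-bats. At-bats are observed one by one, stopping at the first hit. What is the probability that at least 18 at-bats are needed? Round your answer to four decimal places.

0.0293

Y = number of at-bats to the first success; geometric, p = 0.1875.
P(Y > 17) = P(first 17 all fail) = (1−p)^17 = 0.029309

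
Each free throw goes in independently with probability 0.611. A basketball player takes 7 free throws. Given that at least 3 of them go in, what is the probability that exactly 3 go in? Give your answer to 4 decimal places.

0.2000

X ~ Binomial(7, 0.611). Want P(X=3 | X≥3) = P(X=3) / P(X≥3).
P(X=3) = C(7,3)·0.611^3·0.389^4 = 0.182806
P(X≥3) = 1 − 0.001348 − 0.014820 − 0.069831 = 0.914001
Ratio = 0.182806 / 0.914001 = 0.200006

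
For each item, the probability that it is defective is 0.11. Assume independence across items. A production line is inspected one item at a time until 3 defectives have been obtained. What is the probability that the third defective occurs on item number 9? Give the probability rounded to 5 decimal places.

Y = trial on which the third success occurs; negative binomial, r=3, p=0.11.
P(Y=9) = C(8,2) · p^3 · (1−p)^6
= 28 · 0.001331 · 0.49698 = 0.0185215

0.01852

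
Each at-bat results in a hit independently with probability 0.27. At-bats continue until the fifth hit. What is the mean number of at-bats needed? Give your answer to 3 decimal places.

Y = total at-bats until the fifth success; negative binomial with r=5, p=0.27.
E[Y] = r / p = 5 / 0.27 = 18.51852

18.519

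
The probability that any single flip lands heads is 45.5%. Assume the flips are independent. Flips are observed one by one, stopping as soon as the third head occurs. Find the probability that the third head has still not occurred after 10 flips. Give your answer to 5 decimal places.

0.09412

Needing more than 10 flips ⇔ fewer than 3 successes in the first 10. With X ~ Binomial(10, 0.455), P(Y > 10) = P(X ≤ 2).
  k=0: C(10,0)·0.455^0·0.545^10 = 0.0023119
  k=1: C(10,1)·0.455^1·0.545^9 = 0.0193010
  k=2: C(10,2)·0.455^2·0.545^8 = 0.0725116
P(X ≤ 2) = 0.0941245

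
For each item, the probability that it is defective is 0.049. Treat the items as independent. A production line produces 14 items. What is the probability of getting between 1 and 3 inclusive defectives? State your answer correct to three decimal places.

X ~ Binomial(14, 0.049); P(1 ≤ X ≤ 3) = Σ C(14,k) p^k (1−p)^(14−k) over k:
  k=1: C(14,1)·0.049^1·0.951^13 = 0.35700
  k=2: C(14,2)·0.049^2·0.951^12 = 0.11956
  k=3: C(14,3)·0.049^3·0.951^11 = 0.02464
Total = 0.50121

0.501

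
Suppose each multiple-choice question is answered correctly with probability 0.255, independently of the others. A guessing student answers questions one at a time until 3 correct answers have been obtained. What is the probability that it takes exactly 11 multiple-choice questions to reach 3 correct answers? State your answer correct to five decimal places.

0.07081

Y = trial on which the third success occurs; negative binomial, r=3, p=0.255.
P(Y=11) = C(10,2) · p^3 · (1−p)^8
= 45 · 0.016581 · 0.094896 = 0.0708081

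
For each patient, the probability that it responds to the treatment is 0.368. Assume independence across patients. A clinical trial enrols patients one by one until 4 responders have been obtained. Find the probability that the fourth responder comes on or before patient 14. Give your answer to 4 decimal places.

0.8186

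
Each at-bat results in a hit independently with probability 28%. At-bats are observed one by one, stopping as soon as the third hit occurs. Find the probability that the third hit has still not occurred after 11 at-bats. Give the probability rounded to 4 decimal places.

0.3665

Needing more than 11 at-bats ⇔ fewer than 3 successes in the first 11. With X ~ Binomial(11, 0.28), P(Y > 11) = P(X ≤ 2).
  k=0: C(11,0)·0.28^0·0.72^11 = 0.026956
  k=1: C(11,1)·0.28^1·0.72^10 = 0.115312
  k=2: C(11,2)·0.28^2·0.72^9 = 0.224218
P(X ≤ 2) = 0.366487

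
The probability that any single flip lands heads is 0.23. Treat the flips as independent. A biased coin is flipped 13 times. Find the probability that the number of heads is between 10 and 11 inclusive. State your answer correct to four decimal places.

0.0001

X ~ Binomial(13, 0.23); P(10 ≤ X ≤ 11) = Σ C(13,k) p^k (1−p)^(13−k) over k:
  k=10: C(13,10)·0.23^10·0.77^3 = 0.000054
  k=11: C(13,11)·0.23^11·0.77^2 = 0.000004
Total = 0.000058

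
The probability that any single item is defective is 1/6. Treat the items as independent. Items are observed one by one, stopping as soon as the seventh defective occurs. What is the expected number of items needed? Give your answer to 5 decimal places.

Y = total items until the seventh success; negative binomial with r=7, p=0.166667.
E[Y] = r / p = 7 / 0.166667 = 42.0000000

42.00000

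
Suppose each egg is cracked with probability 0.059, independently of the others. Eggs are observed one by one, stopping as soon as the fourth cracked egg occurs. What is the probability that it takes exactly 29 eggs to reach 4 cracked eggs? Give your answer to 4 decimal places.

0.0087

Y = trial on which the fourth success occurs; negative binomial, r=4, p=0.059.
P(Y=29) = C(28,3) · p^4 · (1−p)^25
= 3276 · 1.2117e-05 · 0.21865 = 0.008679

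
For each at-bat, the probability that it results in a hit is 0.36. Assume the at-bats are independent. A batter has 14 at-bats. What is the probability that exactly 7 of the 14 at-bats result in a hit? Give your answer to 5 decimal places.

X ~ Binomial(n=14, p=0.36).
P(X=7) = C(14,7) · p^7 · (1−p)^7
= 3432 · 0.00078364 · 0.04398 = 0.1182836

0.11828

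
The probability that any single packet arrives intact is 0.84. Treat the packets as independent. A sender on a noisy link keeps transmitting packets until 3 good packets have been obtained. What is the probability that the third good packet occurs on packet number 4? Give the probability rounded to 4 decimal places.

Y = trial on which the third success occurs; negative binomial, r=3, p=0.84.
P(Y=4) = C(3,2) · p^3 · (1−p)^1
= 3 · 0.5927 · 0.16 = 0.284498

0.2845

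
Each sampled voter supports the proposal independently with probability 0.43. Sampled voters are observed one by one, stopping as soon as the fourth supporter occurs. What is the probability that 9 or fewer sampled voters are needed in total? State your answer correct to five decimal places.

0.59135

Finishing within 9 sampled voters ⇔ at least 4 successes in the first 9. With X ~ Binomial(9, 0.43), P(Y ≤ 9) = 1 − P(X ≤ 3).
  k=0: C(9,0)·0.43^0·0.57^9 = 0.0063515
  k=1: C(9,1)·0.43^1·0.57^8 = 0.0431231
  k=2: C(9,2)·0.43^2·0.57^7 = 0.1301258
  k=3: C(9,3)·0.43^3·0.57^6 = 0.2290518
1 − 0.4086522 = 0.5913478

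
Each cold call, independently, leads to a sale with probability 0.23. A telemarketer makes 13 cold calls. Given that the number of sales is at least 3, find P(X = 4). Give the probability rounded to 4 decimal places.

X ~ Binomial(13, 0.23). Want P(X=4 | X≥3) = P(X=4) / P(X≥3).
P(X=4) = C(13,4)·0.23^4·0.77^9 = 0.190386
P(X≥3) = 1 − 0.033449 − 0.129885 − 0.232781 = 0.603885
Ratio = 0.190386 / 0.603885 = 0.315268

0.3153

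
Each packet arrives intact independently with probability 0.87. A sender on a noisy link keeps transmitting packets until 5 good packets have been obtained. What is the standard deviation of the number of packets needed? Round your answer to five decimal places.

0.92670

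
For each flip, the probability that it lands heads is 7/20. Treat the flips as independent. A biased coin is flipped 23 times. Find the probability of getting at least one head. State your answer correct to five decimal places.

0.99995

P(at least one) = 1 − P(none) = 1 − (1 − 0.35)^23
= 1 − 0.0000498 = 0.9999502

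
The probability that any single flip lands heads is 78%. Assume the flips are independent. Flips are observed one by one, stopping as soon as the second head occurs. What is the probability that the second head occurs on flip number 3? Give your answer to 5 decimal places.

Y = trial on which the second success occurs; negative binomial, r=2, p=0.78.
P(Y=3) = C(2,1) · p^2 · (1−p)^1
= 2 · 0.6084 · 0.22 = 0.2676960

0.26770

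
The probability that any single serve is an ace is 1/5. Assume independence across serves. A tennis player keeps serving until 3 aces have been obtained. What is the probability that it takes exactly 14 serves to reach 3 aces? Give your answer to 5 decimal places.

0.05360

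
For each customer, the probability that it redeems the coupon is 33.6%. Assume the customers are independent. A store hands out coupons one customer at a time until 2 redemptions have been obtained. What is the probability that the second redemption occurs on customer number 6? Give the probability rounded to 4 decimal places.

0.1097

Y = trial on which the second success occurs; negative binomial, r=2, p=0.336.
P(Y=6) = C(5,1) · p^2 · (1−p)^4
= 5 · 0.1129 · 0.19439 = 0.109729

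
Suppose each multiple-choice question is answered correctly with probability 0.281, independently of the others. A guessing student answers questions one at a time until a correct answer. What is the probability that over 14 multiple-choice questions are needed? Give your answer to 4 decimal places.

Y = number of multiple-choice questions to the first success; geometric, p = 0.281.
P(Y > 14) = P(first 14 all fail) = (1−p)^14 = 0.009867

0.0099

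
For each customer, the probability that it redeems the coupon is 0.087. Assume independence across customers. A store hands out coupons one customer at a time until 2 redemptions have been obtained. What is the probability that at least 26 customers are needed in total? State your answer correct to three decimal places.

0.348

Needing more than 25 customers ⇔ fewer than 2 successes in the first 25. With X ~ Binomial(25, 0.087), P(Y > 25) = P(X ≤ 1).
  k=0: C(25,0)·0.087^0·0.913^25 = 0.10275
  k=1: C(25,1)·0.087^1·0.913^24 = 0.24477
P(X ≤ 1) = 0.34752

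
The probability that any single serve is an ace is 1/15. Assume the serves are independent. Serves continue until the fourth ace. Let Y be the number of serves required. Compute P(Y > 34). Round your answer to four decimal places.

Needing more than 34 serves ⇔ fewer than 4 successes in the first 34. With X ~ Binomial(34, 0.066667), P(Y > 34) = P(X ≤ 3).
  k=0: C(34,0)·0.066667^0·0.933333^34 = 0.095775
  k=1: C(34,1)·0.066667^1·0.933333^33 = 0.232595
  k=2: C(34,2)·0.066667^2·0.933333^32 = 0.274130
  k=3: C(34,3)·0.066667^3·0.933333^31 = 0.208861
P(X ≤ 3) = 0.811362

0.8114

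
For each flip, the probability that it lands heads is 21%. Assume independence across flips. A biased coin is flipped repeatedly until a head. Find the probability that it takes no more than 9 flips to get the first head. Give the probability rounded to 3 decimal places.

0.880

Y = number of flips to the first success; geometric, p = 0.21.
P(Y ≤ 9) = 1 − (1−p)^9 = 1 − 0.11985 = 0.88015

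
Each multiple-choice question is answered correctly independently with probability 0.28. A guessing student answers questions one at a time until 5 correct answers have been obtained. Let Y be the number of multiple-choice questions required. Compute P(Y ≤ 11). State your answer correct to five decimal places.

0.16847

Finishing within 11 multiple-choice questions ⇔ at least 5 successes in the first 11. With X ~ Binomial(11, 0.28), P(Y ≤ 11) = 1 − P(X ≤ 4).
  k=0: C(11,0)·0.28^0·0.72^11 = 0.0269561
  k=1: C(11,1)·0.28^1·0.72^10 = 0.1153123
  k=2: C(11,2)·0.28^2·0.72^9 = 0.2242184
  k=3: C(11,3)·0.28^3·0.72^8 = 0.2615881
  k=4: C(11,4)·0.28^4·0.72^7 = 0.2034574
1 − 0.8315324 = 0.1684676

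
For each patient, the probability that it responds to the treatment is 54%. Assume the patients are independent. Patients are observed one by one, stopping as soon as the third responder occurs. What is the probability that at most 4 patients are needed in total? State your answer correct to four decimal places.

0.3748

Finishing within 4 patients ⇔ at least 3 successes in the first 4. With X ~ Binomial(4, 0.54), P(Y ≤ 4) = 1 − P(X ≤ 2).
  k=0: C(4,0)·0.54^0·0.46^4 = 0.044775
  k=1: C(4,1)·0.54^1·0.46^3 = 0.210246
  k=2: C(4,2)·0.54^2·0.46^2 = 0.370215
1 − 0.625236 = 0.374764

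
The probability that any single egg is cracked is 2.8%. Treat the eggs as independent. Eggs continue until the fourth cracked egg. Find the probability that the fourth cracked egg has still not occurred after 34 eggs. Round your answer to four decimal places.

Needing more than 34 eggs ⇔ fewer than 4 successes in the first 34. With X ~ Binomial(34, 0.028), P(Y > 34) = P(X ≤ 3).
  k=0: C(34,0)·0.028^0·0.972^34 = 0.380761
  k=1: C(34,1)·0.028^1·0.972^33 = 0.372927
  k=2: C(34,2)·0.028^2·0.972^32 = 0.177255
  k=3: C(34,3)·0.028^3·0.972^31 = 0.054465
P(X ≤ 3) = 0.985409

0.9854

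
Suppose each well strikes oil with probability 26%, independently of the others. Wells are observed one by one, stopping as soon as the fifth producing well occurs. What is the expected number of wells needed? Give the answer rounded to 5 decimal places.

Y = total wells until the fifth success; negative binomial with r=5, p=0.26.
E[Y] = r / p = 5 / 0.26 = 19.2307692

19.23077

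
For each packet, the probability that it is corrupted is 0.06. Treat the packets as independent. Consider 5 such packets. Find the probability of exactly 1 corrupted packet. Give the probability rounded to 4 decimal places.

X ~ Binomial(n=5, p=0.06).
P(X=1) = C(5,1) · p^1 · (1−p)^4
= 5 · 0.06 · 0.78075 = 0.234225

0.2342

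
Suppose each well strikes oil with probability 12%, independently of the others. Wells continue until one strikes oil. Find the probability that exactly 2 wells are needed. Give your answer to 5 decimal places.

Geometric (trials to first success), p = 0.12.
P(Y = 2) = (1−p)^1 · p = 0.88 · 0.12 = 0.1056000

0.10560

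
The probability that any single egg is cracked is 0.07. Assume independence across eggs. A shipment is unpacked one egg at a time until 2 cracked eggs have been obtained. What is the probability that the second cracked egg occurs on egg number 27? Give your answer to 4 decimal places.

Y = trial on which the second success occurs; negative binomial, r=2, p=0.07.
P(Y=27) = C(26,1) · p^2 · (1−p)^25
= 26 · 0.0049 · 0.16296 = 0.020761

0.0208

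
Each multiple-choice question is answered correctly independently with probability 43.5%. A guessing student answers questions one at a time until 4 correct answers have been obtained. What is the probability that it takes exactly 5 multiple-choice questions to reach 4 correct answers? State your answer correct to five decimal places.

Y = trial on which the fourth success occurs; negative binomial, r=4, p=0.435.
P(Y=5) = C(4,3) · p^4 · (1−p)^1
= 4 · 0.035806 · 0.565 = 0.0809218

0.08092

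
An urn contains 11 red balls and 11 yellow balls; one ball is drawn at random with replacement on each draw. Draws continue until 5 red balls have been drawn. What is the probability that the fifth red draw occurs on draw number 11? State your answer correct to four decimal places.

0.1025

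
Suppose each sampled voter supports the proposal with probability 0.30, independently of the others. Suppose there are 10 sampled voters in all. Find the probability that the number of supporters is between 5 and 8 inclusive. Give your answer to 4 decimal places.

X ~ Binomial(10, 0.30); P(5 ≤ X ≤ 8) = Σ C(10,k) p^k (1−p)^(10−k) over k:
  k=5: C(10,5)·0.30^5·0.70^5 = 0.102919
  k=6: C(10,6)·0.30^6·0.70^4 = 0.036757
  k=7: C(10,7)·0.30^7·0.70^3 = 0.009002
  k=8: C(10,8)·0.30^8·0.70^2 = 0.001447
Total = 0.150125

0.1501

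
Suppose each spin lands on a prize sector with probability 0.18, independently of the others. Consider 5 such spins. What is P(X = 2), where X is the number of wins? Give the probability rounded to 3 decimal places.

0.179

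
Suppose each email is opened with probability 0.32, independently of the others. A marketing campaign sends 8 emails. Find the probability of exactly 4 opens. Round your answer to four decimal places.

X ~ Binomial(n=8, p=0.32).
P(X=4) = C(8,4) · p^4 · (1−p)^4
= 70 · 0.010486 · 0.21381 = 0.156940

0.1569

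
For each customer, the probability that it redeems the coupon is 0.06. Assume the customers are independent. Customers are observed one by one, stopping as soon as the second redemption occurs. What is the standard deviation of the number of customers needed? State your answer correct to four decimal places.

Y = total customers until the second success; negative binomial with r=2, p=0.06.
SD(Y) = √[r(1−p)/p²] = √(522.222222) = 22.852182

22.8522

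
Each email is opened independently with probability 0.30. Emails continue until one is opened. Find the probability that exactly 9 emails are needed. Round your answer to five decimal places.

Geometric (trials to first success), p = 0.30.
P(Y = 9) = (1−p)^8 · p = 0.057648 · 0.30 = 0.0172944

0.01729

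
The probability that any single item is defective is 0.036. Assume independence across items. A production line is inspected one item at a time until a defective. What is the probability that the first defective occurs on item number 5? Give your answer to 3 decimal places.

Geometric (trials to first success), p = 0.036.
P(Y = 5) = (1−p)^4 · p = 0.86359 · 0.036 = 0.03109

0.031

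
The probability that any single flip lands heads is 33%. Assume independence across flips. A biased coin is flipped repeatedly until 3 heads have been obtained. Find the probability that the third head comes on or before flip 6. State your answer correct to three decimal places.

Finishing within 6 flips ⇔ at least 3 successes in the first 6. With X ~ Binomial(6, 0.33), P(Y ≤ 6) = 1 − P(X ≤ 2).
  k=0: C(6,0)·0.33^0·0.67^6 = 0.09046
  k=1: C(6,1)·0.33^1·0.67^5 = 0.26732
  k=2: C(6,2)·0.33^2·0.67^4 = 0.32917
1 − 0.68695 = 0.31305

0.313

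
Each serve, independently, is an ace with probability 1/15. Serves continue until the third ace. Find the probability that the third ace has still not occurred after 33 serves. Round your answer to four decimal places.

0.6209

Needing more than 33 serves ⇔ fewer than 3 successes in the first 33. With X ~ Binomial(33, 0.066667), P(Y > 33) = P(X ≤ 2).
  k=0: C(33,0)·0.066667^0·0.933333^33 = 0.102616
  k=1: C(33,1)·0.066667^1·0.933333^32 = 0.241880
  k=2: C(33,2)·0.066667^2·0.933333^31 = 0.276434
P(X ≤ 2) = 0.620929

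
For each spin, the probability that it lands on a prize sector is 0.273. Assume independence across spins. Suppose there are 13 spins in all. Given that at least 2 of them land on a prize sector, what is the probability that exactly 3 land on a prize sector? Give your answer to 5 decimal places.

0.26466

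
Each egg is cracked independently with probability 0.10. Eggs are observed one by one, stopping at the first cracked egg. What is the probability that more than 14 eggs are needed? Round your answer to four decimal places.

0.2288

Y = number of eggs to the first success; geometric, p = 0.10.
P(Y > 14) = P(first 14 all fail) = (1−p)^14 = 0.228768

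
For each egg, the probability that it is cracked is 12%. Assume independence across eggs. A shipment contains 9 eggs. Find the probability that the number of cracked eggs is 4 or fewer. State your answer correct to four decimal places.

X ~ Binomial(9, 0.12); P(X ≤ 4) = Σ C(9,k) p^k (1−p)^(9−k) over k:
  k=0: C(9,0)·0.12^0·0.88^9 = 0.316478
  k=1: C(9,1)·0.12^1·0.88^8 = 0.388405
  k=2: C(9,2)·0.12^2·0.88^7 = 0.211857
  k=3: C(9,3)·0.12^3·0.88^6 = 0.067409
  k=4: C(9,4)·0.12^4·0.88^5 = 0.013788
Total = 0.997939

0.9979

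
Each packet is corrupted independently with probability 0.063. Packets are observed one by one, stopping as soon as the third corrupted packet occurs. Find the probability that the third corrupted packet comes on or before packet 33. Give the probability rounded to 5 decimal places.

Finishing within 33 packets ⇔ at least 3 successes in the first 33. With X ~ Binomial(33, 0.063), P(Y ≤ 33) = 1 − P(X ≤ 2).
  k=0: C(33,0)·0.063^0·0.937^33 = 0.1167902
  k=1: C(33,1)·0.063^1·0.937^32 = 0.2591322
  k=2: C(33,2)·0.063^2·0.937^31 = 0.2787676
1 − 0.6546901 = 0.3453099

0.34531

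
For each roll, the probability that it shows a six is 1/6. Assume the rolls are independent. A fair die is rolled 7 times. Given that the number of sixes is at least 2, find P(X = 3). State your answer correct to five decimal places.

X ~ Binomial(7, 0.166667). Want P(X=3 | X≥2) = P(X=3) / P(X≥2).
P(X=3) = C(7,3)·0.166667^3·0.833333^4 = 0.0781429
P(X≥2) = 1 − 0.2790816 − 0.3907143 = 0.3302040
Ratio = 0.0781429 / 0.3302040 = 0.2366502

0.23665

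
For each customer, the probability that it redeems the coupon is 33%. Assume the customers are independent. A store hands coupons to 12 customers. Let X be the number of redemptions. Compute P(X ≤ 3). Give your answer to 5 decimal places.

X ~ Binomial(12, 0.33); P(X ≤ 3) = Σ C(12,k) p^k (1−p)^(12−k) over k:
  k=0: C(12,0)·0.33^0·0.67^12 = 0.0081827
  k=1: C(12,1)·0.33^1·0.67^11 = 0.0483635
  k=2: C(12,2)·0.33^2·0.67^10 = 0.1310146
  k=3: C(12,3)·0.33^3·0.67^9 = 0.2150987
Total = 0.4026596

0.40266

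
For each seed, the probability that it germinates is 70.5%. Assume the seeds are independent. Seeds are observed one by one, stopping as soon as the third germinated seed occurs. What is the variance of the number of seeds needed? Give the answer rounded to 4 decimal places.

Y = total seeds until the third success; negative binomial with r=3, p=0.705.
Var(Y) = r(1−p)/p² = 3·0.295 / 0.705² = 1.780595

1.7806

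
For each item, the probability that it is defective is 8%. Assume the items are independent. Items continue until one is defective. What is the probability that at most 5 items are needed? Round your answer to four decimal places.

Y = number of items to the first success; geometric, p = 0.08.
P(Y ≤ 5) = 1 − (1−p)^5 = 1 − 0.659082 = 0.340918

0.3409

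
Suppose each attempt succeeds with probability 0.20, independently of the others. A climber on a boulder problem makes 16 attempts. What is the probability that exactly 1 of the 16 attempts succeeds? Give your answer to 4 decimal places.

0.1126

X ~ Binomial(n=16, p=0.20).
P(X=1) = C(16,1) · p^1 · (1−p)^15
= 16 · 0.2 · 0.035184 = 0.112590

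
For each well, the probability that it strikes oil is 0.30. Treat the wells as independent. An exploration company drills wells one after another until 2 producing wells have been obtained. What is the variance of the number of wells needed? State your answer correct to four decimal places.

15.5556

Y = total wells until the second success; negative binomial with r=2, p=0.30.
Var(Y) = r(1−p)/p² = 2·0.70 / 0.30² = 15.555556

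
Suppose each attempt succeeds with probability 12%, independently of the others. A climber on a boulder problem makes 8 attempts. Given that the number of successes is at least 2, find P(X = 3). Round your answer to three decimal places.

0.206

X ~ Binomial(8, 0.12). Want P(X=3 | X≥2) = P(X=3) / P(X≥2).
P(X=3) = C(8,3)·0.12^3·0.88^5 = 0.05107
P(X≥2) = 1 − 0.35963 − 0.39233 = 0.24804
Ratio = 0.05107 / 0.24804 = 0.20589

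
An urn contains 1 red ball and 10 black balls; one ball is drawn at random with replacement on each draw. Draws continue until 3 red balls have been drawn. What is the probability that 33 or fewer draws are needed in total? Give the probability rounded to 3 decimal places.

Finishing within 33 draws ⇔ at least 3 successes in the first 33. With X ~ Binomial(33, 0.090909), P(Y ≤ 33) = 1 − P(X ≤ 2).
  k=0: C(33,0)·0.090909^0·0.909091^33 = 0.04306
  k=1: C(33,1)·0.090909^1·0.909091^32 = 0.14209
  k=2: C(33,2)·0.090909^2·0.909091^31 = 0.22734
1 − 0.41248 = 0.58752

0.588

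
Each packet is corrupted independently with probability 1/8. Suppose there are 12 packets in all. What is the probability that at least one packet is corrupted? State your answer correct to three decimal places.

0.799

P(at least one) = 1 − P(none) = 1 − (1 − 0.125)^12
= 1 − 0.20142 = 0.79858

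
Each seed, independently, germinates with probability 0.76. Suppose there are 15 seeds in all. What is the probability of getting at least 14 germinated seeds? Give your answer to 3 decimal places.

0.094

X ~ Binomial(15, 0.76); P(X ≥ 14) = Σ C(15,k) p^k (1−p)^(15−k) over k:
  k=14: C(15,14)·0.76^14·0.24^1 = 0.07721
  k=15: C(15,15)·0.76^15·0.24^0 = 0.01630
Total = 0.09351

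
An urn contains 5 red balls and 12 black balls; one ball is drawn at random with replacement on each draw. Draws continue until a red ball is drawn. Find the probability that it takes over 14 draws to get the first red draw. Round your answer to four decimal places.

Y = number of draws to the first success; geometric, p = 0.294118.
P(Y > 14) = P(first 14 all fail) = (1−p)^14 = 0.007625

0.0076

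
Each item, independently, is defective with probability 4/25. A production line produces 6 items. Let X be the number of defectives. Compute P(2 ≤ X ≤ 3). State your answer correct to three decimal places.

0.240

X ~ Binomial(6, 0.16); P(2 ≤ X ≤ 3) = Σ C(6,k) p^k (1−p)^(6−k) over k:
  k=2: C(6,2)·0.16^2·0.84^4 = 0.19118
  k=3: C(6,3)·0.16^3·0.84^3 = 0.04855
Total = 0.23974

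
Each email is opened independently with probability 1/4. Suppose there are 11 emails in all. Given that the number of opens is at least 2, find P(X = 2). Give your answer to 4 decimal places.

0.3215

X ~ Binomial(11, 0.25). Want P(X=2 | X≥2) = P(X=2) / P(X≥2).
P(X=2) = C(11,2)·0.25^2·0.75^9 = 0.258104
P(X≥2) = 1 − 0.042235 − 0.154862 = 0.802903
Ratio = 0.258104 / 0.802903 = 0.321463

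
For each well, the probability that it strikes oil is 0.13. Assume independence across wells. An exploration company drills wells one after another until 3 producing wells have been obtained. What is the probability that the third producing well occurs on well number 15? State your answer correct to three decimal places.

0.038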